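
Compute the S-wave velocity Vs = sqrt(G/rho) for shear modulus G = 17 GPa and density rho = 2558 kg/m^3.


Convert G to Pa: G = 17e9 Pa
Compute G/rho = 17e9 / 2558 = 6645817.0446
Vs = sqrt(6645817.0446) = 2577.95 m/s

2577.95


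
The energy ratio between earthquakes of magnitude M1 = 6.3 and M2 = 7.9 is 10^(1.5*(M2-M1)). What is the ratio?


M2 - M1 = 7.9 - 6.3 = 1.6
1.5 * 1.6 = 2.4
ratio = 10^2.4 = 251.19

251.19


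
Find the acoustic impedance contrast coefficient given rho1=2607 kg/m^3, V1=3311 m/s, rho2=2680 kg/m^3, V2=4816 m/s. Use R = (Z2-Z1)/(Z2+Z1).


Z1 = 2607 * 3311 = 8631777
Z2 = 2680 * 4816 = 12906880
R = (12906880 - 8631777) / (12906880 + 8631777) = 4275103 / 21538657 = 0.1985

0.1985


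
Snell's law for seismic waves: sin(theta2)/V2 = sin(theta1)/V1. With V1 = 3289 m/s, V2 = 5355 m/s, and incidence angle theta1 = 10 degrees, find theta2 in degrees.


sin(theta1) = sin(10 deg) = 0.173648
sin(theta2) = V2/V1 * sin(theta1) = 5355/3289 * 0.173648 = 0.282726
theta2 = arcsin(0.282726) = 16.423 degrees

16.423


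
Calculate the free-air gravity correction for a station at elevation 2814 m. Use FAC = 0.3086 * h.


FAC = 0.3086 * h
= 0.3086 * 2814
= 868.4004 mGal

868.4004


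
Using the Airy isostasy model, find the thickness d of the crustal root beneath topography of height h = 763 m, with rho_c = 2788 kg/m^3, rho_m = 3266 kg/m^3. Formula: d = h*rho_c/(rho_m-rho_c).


rho_m - rho_c = 3266 - 2788 = 478
d = 763 * 2788 / 478
= 2127244 / 478
= 4450.3 m

4450.3


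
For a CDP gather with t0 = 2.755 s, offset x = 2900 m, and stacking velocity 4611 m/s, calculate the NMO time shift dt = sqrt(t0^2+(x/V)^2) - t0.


x/Vnmo = 2900/4611 = 0.628931
(x/Vnmo)^2 = 0.395554
t0^2 = 7.590025
sqrt(7.590025 + 0.395554) = 2.825877
dt = 2.825877 - 2.755 = 0.070877

0.070877


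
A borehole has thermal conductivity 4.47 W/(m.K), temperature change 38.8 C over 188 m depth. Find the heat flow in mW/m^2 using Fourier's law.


q = k * dT / dz * 1000
= 4.47 * 38.8 / 188 * 1000
= 0.922532 * 1000
= 922.5319 mW/m^2

922.5319


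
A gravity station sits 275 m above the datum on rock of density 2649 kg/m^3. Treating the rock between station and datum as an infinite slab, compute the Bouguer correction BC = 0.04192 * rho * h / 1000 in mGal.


BC = 0.04192 * rho * h / 1000
= 0.04192 * 2649 * 275 / 1000
= 30.5377 mGal

30.5377


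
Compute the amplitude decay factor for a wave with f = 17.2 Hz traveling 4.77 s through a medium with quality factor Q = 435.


pi*f*t/Q = pi*17.2*4.77/435 = 0.592526
A/A0 = exp(-0.592526) = 0.552929

0.552929


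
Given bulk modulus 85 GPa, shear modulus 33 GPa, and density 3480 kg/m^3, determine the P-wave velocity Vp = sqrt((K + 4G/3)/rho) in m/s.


First compute the effective modulus:
K + 4G/3 = 85e9 + 4*33e9/3 = 129000000000.0 Pa
Then divide by density:
129000000000.0 / 3480 = 37068965.5172 Pa/(kg/m^3)
Take the square root:
Vp = sqrt(37068965.5172) = 6088.43 m/s

6088.43


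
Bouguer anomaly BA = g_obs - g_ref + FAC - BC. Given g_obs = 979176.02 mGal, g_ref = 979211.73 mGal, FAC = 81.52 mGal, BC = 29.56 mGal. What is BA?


BA = g_obs - g_ref + FAC - BC
= 979176.02 - 979211.73 + 81.52 - 29.56
= 16.25 mGal

16.25


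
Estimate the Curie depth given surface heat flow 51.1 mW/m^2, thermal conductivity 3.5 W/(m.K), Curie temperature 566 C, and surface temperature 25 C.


T_Curie - T_surf = 566 - 25 = 541 C
Convert q to W/m^2: 51.1 mW/m^2 = 0.0511 W/m^2
d = 541 * 3.5 / 0.0511 = 37054.79 m

37054.79


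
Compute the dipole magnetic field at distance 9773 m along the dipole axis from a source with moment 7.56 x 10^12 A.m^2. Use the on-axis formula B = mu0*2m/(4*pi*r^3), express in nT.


m = 7.56 x 10^12 = 7560000000000 A.m^2
2m = 15120000000000 A.m^2
r^3 = 9773^3 = 933434172917
B = (4pi*10^-7) * 15120000000000 / (4*pi * 933434172917) * 1e9
= 19000352.368911 / 11729879760982.85 * 1e9
= 1619.825 nT

1619.825


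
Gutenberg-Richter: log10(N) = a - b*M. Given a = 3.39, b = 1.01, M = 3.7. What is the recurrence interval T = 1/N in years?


log10(N) = 3.39 - 1.01*3.7 = -0.347
N = 10^-0.347 = 0.44978
T = 1/N = 1/0.44978 = 2.2233 years

2.2233


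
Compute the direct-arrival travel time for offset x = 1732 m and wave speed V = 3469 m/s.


t = x / V
= 1732 / 3469
= 0.4993 s

0.4993


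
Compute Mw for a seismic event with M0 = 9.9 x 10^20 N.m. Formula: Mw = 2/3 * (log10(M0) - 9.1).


log10(M0) = log10(9.9 x 10^20) = 20.9956
Mw = 2/3 * (20.9956 - 9.1)
= 2/3 * 11.8956
= 7.93

7.93


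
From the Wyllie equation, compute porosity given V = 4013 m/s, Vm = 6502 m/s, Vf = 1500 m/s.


1/V - 1/Vm = 1/4013 - 1/6502 = 9.539e-05
1/Vf - 1/Vm = 1/1500 - 1/6502 = 0.00051287
phi = 9.539e-05 / 0.00051287 = 0.186

0.186


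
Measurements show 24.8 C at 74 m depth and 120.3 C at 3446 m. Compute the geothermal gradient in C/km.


dT = 120.3 - 24.8 = 95.5 C
dz = 3446 - 74 = 3372 m
gradient = dT/dz * 1000 = 95.5/3372 * 1000 = 28.3215 C/km

28.3215


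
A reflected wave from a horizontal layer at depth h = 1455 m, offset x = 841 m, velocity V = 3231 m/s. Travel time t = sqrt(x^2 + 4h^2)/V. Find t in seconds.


x^2 + 4h^2 = 841^2 + 4*1455^2 = 707281 + 8468100 = 9175381
sqrt(9175381) = 3029.0891
t = 3029.0891 / 3231 = 0.9375 s

0.9375


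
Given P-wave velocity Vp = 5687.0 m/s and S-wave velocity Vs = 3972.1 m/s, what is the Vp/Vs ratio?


Vp/Vs = 5687.0 / 3972.1
= 1.4317

1.4317


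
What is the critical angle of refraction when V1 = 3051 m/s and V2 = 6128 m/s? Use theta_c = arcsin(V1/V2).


V1/V2 = 3051/6128 = 0.497879
theta_c = arcsin(0.497879) = 29.8597 degrees

29.8597


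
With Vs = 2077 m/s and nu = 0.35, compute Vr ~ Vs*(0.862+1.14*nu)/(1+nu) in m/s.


Numerator factor = 0.862 + 1.14*0.35 = 1.261
Denominator = 1 + 0.35 = 1.35
Vr = 2077 * 1.261 / 1.35 = 1940.07 m/s

1940.07


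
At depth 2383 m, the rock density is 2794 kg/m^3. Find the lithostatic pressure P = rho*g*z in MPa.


P = rho * g * z / 1e6
= 2794 * 9.81 * 2383 / 1e6
= 65315980.62 / 1e6
= 65.316 MPa

65.316


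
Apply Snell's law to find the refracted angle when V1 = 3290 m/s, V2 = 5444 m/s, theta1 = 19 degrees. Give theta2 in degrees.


sin(theta1) = sin(19 deg) = 0.325568
sin(theta2) = V2/V1 * sin(theta1) = 5444/3290 * 0.325568 = 0.538721
theta2 = arcsin(0.538721) = 32.5966 degrees

32.5966


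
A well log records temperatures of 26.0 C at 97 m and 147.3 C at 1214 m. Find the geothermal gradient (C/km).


dT = 147.3 - 26.0 = 121.3 C
dz = 1214 - 97 = 1117 m
gradient = dT/dz * 1000 = 121.3/1117 * 1000 = 108.5944 C/km

108.5944


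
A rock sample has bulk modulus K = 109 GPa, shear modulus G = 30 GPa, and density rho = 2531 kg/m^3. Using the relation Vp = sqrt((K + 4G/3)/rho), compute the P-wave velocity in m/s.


First compute the effective modulus:
K + 4G/3 = 109e9 + 4*30e9/3 = 149000000000.0 Pa
Then divide by density:
149000000000.0 / 2531 = 58870011.853 Pa/(kg/m^3)
Take the square root:
Vp = sqrt(58870011.853) = 7672.68 m/s

7672.68


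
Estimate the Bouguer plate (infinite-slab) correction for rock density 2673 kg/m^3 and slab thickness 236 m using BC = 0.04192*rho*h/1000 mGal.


BC = 0.04192 * rho * h / 1000
= 0.04192 * 2673 * 236 / 1000
= 26.4443 mGal

26.4443


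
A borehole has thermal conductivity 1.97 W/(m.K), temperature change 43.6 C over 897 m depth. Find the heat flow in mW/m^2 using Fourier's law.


q = k * dT / dz * 1000
= 1.97 * 43.6 / 897 * 1000
= 0.095755 * 1000
= 95.7547 mW/m^2

95.7547


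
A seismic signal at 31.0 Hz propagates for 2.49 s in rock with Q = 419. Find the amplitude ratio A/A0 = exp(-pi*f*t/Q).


pi*f*t/Q = pi*31.0*2.49/419 = 0.578758
A/A0 = exp(-0.578758) = 0.560594

0.560594


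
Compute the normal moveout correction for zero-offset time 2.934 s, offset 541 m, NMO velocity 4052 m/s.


x/Vnmo = 541/4052 = 0.133514
(x/Vnmo)^2 = 0.017826
t0^2 = 8.608356
sqrt(8.608356 + 0.017826) = 2.937036
dt = 2.937036 - 2.934 = 0.003036

0.003036


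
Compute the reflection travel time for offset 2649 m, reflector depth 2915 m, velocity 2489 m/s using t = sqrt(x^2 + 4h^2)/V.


x^2 + 4h^2 = 2649^2 + 4*2915^2 = 7017201 + 33988900 = 41006101
sqrt(41006101) = 6403.6006
t = 6403.6006 / 2489 = 2.5728 s

2.5728


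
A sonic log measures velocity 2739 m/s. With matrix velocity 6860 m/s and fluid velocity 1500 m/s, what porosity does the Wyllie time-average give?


1/V - 1/Vm = 1/2739 - 1/6860 = 0.00021932
1/Vf - 1/Vm = 1/1500 - 1/6860 = 0.00052089
phi = 0.00021932 / 0.00052089 = 0.4211

0.4211


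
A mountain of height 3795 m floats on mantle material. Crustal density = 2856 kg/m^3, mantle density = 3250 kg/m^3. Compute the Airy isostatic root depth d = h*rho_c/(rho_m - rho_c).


rho_m - rho_c = 3250 - 2856 = 394
d = 3795 * 2856 / 394
= 10838520 / 394
= 27508.93 m

27508.93


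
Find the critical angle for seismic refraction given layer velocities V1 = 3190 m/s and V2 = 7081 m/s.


V1/V2 = 3190/7081 = 0.450501
theta_c = arcsin(0.450501) = 26.7759 degrees

26.7759


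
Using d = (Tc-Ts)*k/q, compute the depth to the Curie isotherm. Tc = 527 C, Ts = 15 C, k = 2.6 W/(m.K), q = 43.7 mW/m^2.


T_Curie - T_surf = 527 - 15 = 512 C
Convert q to W/m^2: 43.7 mW/m^2 = 0.0437 W/m^2
d = 512 * 2.6 / 0.0437 = 30462.24 m

30462.24


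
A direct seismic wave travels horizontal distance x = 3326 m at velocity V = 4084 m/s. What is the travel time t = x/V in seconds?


t = x / V
= 3326 / 4084
= 0.8144 s

0.8144


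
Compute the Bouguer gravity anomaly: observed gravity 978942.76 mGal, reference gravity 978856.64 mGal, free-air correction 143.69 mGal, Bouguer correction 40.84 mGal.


BA = g_obs - g_ref + FAC - BC
= 978942.76 - 978856.64 + 143.69 - 40.84
= 188.97 mGal

188.97


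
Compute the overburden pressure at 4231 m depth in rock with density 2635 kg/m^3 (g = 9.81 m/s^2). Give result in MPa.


P = rho * g * z / 1e6
= 2635 * 9.81 * 4231 / 1e6
= 109368599.85 / 1e6
= 109.3686 MPa

109.3686


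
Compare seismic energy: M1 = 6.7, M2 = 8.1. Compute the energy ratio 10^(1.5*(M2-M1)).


M2 - M1 = 8.1 - 6.7 = 1.4
1.5 * 1.4 = 2.1
ratio = 10^2.1 = 125.89

125.89


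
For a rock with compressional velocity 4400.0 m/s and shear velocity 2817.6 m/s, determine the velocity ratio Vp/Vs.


Vp/Vs = 4400.0 / 2817.6
= 1.5616

1.5616


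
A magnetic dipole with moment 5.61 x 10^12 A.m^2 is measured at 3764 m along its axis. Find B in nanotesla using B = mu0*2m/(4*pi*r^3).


m = 5.61 x 10^12 = 5610000000000 A.m^2
2m = 11220000000000 A.m^2
r^3 = 3764^3 = 53327207744
B = (4pi*10^-7) * 11220000000000 / (4*pi * 53327207744) * 1e9
= 14099467.829311 / 670129456340.03 * 1e9
= 21039.9165 nT

21039.9165


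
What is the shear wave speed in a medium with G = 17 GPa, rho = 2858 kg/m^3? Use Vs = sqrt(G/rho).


Convert G to Pa: G = 17e9 Pa
Compute G/rho = 17e9 / 2858 = 5948215.5353
Vs = sqrt(5948215.5353) = 2438.9 m/s

2438.9


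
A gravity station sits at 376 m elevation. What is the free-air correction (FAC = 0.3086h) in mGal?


FAC = 0.3086 * h
= 0.3086 * 376
= 116.0336 mGal

116.0336


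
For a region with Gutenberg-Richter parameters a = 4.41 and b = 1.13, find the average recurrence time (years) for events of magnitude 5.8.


log10(N) = 4.41 - 1.13*5.8 = -2.144
N = 10^-2.144 = 0.007178
T = 1/N = 1/0.007178 = 139.3157 years

139.3157


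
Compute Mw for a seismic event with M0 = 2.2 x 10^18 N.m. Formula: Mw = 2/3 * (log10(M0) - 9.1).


log10(M0) = log10(2.2 x 10^18) = 18.3424
Mw = 2/3 * (18.3424 - 9.1)
= 2/3 * 9.2424
= 6.16

6.16


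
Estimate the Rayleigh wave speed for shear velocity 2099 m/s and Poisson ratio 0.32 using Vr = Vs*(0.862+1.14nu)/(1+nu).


Numerator factor = 0.862 + 1.14*0.32 = 1.2268
Denominator = 1 + 0.32 = 1.32
Vr = 2099 * 1.2268 / 1.32 = 1950.8 m/s

1950.8


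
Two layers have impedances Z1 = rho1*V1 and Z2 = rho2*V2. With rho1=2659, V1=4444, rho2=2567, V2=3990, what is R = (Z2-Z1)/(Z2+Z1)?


Z1 = 2659 * 4444 = 11816596
Z2 = 2567 * 3990 = 10242330
R = (10242330 - 11816596) / (10242330 + 11816596) = -1574266 / 22058926 = -0.0714

-0.0714


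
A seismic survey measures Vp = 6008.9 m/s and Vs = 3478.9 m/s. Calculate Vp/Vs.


Vp/Vs = 6008.9 / 3478.9
= 1.7272

1.7272


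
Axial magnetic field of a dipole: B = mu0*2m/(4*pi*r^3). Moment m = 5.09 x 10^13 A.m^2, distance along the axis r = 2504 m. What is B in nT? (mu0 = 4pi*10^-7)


m = 5.09 x 10^13 = 50900000000000 A.m^2
2m = 101800000000000 A.m^2
r^3 = 2504^3 = 15700120064
B = (4pi*10^-7) * 101800000000000 / (4*pi * 15700120064) * 1e9
= 127925652.854176 / 197293527414.16 * 1e9
= 648402.6847 nT

648402.6847


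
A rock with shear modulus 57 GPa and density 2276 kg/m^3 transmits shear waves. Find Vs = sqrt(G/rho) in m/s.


Convert G to Pa: G = 57e9 Pa
Compute G/rho = 57e9 / 2276 = 25043936.7311
Vs = sqrt(25043936.7311) = 5004.39 m/s

5004.39


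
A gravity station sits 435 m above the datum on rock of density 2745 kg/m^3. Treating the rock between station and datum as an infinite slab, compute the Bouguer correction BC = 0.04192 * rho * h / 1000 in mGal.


BC = 0.04192 * rho * h / 1000
= 0.04192 * 2745 * 435 / 1000
= 50.0556 mGal

50.0556


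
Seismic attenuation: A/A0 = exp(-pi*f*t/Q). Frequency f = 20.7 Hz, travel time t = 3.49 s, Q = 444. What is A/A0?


pi*f*t/Q = pi*20.7*3.49/444 = 0.511167
A/A0 = exp(-0.511167) = 0.599795

0.599795


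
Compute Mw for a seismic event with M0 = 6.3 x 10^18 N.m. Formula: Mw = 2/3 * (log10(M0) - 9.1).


log10(M0) = log10(6.3 x 10^18) = 18.7993
Mw = 2/3 * (18.7993 - 9.1)
= 2/3 * 9.6993
= 6.47

6.47


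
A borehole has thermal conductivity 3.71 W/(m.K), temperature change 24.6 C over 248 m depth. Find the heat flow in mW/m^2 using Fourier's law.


q = k * dT / dz * 1000
= 3.71 * 24.6 / 248 * 1000
= 0.368008 * 1000
= 368.0081 mW/m^2

368.0081


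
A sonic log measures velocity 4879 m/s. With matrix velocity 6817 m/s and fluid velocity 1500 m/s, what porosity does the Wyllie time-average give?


1/V - 1/Vm = 1/4879 - 1/6817 = 5.827e-05
1/Vf - 1/Vm = 1/1500 - 1/6817 = 0.00051997
phi = 5.827e-05 / 0.00051997 = 0.1121

0.1121


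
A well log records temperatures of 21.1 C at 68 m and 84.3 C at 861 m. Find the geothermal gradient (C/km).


dT = 84.3 - 21.1 = 63.2 C
dz = 861 - 68 = 793 m
gradient = dT/dz * 1000 = 63.2/793 * 1000 = 79.6974 C/km

79.6974


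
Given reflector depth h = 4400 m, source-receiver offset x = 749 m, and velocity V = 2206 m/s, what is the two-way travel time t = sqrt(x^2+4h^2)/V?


x^2 + 4h^2 = 749^2 + 4*4400^2 = 561001 + 77440000 = 78001001
sqrt(78001001) = 8831.8175
t = 8831.8175 / 2206 = 4.0035 s

4.0035


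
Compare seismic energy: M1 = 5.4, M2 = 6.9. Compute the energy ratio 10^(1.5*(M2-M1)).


M2 - M1 = 6.9 - 5.4 = 1.5
1.5 * 1.5 = 2.25
ratio = 10^2.25 = 177.83

177.83


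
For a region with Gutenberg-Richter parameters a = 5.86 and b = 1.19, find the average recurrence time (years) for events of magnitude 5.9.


log10(N) = 5.86 - 1.19*5.9 = -1.161
N = 10^-1.161 = 0.069024
T = 1/N = 1/0.069024 = 14.4877 years

14.4877


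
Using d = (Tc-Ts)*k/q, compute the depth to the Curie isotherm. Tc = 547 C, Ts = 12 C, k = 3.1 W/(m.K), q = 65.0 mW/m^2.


T_Curie - T_surf = 547 - 12 = 535 C
Convert q to W/m^2: 65.0 mW/m^2 = 0.065 W/m^2
d = 535 * 3.1 / 0.065 = 25515.38 m

25515.38


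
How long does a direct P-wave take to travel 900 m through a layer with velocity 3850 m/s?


t = x / V
= 900 / 3850
= 0.2338 s

0.2338


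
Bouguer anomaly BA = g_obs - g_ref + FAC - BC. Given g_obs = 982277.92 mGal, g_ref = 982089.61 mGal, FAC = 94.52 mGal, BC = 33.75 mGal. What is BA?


BA = g_obs - g_ref + FAC - BC
= 982277.92 - 982089.61 + 94.52 - 33.75
= 249.08 mGal

249.08


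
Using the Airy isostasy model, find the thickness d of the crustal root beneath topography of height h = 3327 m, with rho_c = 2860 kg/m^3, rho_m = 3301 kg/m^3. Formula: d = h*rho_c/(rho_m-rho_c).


rho_m - rho_c = 3301 - 2860 = 441
d = 3327 * 2860 / 441
= 9515220 / 441
= 21576.46 m

21576.46


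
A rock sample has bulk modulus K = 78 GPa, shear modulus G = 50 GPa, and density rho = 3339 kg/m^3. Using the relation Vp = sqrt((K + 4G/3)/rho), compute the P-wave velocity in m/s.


First compute the effective modulus:
K + 4G/3 = 78e9 + 4*50e9/3 = 144666666666.67 Pa
Then divide by density:
144666666666.67 / 3339 = 43326345.2131 Pa/(kg/m^3)
Take the square root:
Vp = sqrt(43326345.2131) = 6582.28 m/s

6582.28


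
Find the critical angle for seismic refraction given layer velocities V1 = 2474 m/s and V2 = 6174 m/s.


V1/V2 = 2474/6174 = 0.400713
theta_c = arcsin(0.400713) = 23.6227 degrees

23.6227


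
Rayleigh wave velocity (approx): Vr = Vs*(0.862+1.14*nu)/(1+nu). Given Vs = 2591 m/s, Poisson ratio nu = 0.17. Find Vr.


Numerator factor = 0.862 + 1.14*0.17 = 1.0558
Denominator = 1 + 0.17 = 1.17
Vr = 2591 * 1.0558 / 1.17 = 2338.1 m/s

2338.1


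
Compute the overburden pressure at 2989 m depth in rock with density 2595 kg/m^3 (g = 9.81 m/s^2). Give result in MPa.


P = rho * g * z / 1e6
= 2595 * 9.81 * 2989 / 1e6
= 76090823.55 / 1e6
= 76.0908 MPa

76.0908


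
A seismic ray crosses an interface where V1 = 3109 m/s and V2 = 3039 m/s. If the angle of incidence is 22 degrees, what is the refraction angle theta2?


sin(theta1) = sin(22 deg) = 0.374607
sin(theta2) = V2/V1 * sin(theta1) = 3039/3109 * 0.374607 = 0.366172
theta2 = arcsin(0.366172) = 21.4797 degrees

21.4797


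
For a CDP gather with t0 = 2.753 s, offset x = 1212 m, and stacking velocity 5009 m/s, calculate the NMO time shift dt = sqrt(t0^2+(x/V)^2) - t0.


x/Vnmo = 1212/5009 = 0.241964
(x/Vnmo)^2 = 0.058547
t0^2 = 7.579009
sqrt(7.579009 + 0.058547) = 2.763613
dt = 2.763613 - 2.753 = 0.010613

0.010613


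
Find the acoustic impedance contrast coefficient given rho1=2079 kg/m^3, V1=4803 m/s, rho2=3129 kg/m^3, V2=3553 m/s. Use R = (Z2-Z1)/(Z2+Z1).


Z1 = 2079 * 4803 = 9985437
Z2 = 3129 * 3553 = 11117337
R = (11117337 - 9985437) / (11117337 + 9985437) = 1131900 / 21102774 = 0.0536

0.0536


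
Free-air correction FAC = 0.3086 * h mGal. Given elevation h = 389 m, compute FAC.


FAC = 0.3086 * h
= 0.3086 * 389
= 120.0454 mGal

120.0454


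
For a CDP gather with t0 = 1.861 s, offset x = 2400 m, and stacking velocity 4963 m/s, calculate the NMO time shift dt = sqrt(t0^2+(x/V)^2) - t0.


x/Vnmo = 2400/4963 = 0.483578
(x/Vnmo)^2 = 0.233848
t0^2 = 3.463321
sqrt(3.463321 + 0.233848) = 1.922802
dt = 1.922802 - 1.861 = 0.061802

0.061802


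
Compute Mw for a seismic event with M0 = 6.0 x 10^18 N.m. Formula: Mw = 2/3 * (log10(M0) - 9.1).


log10(M0) = log10(6.0 x 10^18) = 18.7782
Mw = 2/3 * (18.7782 - 9.1)
= 2/3 * 9.6782
= 6.45

6.45


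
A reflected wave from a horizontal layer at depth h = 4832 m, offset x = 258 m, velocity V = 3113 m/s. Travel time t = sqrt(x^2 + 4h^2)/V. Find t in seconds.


x^2 + 4h^2 = 258^2 + 4*4832^2 = 66564 + 93392896 = 93459460
sqrt(93459460) = 9667.4433
t = 9667.4433 / 3113 = 3.1055 s

3.1055


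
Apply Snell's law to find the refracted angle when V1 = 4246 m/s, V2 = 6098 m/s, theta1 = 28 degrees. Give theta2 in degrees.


sin(theta1) = sin(28 deg) = 0.469472
sin(theta2) = V2/V1 * sin(theta1) = 6098/4246 * 0.469472 = 0.674243
theta2 = arcsin(0.674243) = 42.3954 degrees

42.3954


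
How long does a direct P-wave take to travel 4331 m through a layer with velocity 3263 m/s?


t = x / V
= 4331 / 3263
= 1.3273 s

1.3273


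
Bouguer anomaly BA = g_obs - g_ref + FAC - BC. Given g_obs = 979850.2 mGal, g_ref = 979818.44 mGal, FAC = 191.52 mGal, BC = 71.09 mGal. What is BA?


BA = g_obs - g_ref + FAC - BC
= 979850.2 - 979818.44 + 191.52 - 71.09
= 152.19 mGal

152.19


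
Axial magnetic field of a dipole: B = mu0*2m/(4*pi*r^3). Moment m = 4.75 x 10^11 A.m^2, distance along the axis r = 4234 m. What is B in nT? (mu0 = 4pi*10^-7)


m = 4.75 x 10^11 = 475000000000 A.m^2
2m = 950000000000 A.m^2
r^3 = 4234^3 = 75901884904
B = (4pi*10^-7) * 950000000000 / (4*pi * 75901884904) * 1e9
= 1193805.208364 / 953811216032.1 * 1e9
= 1251.6158 nT

1251.6158


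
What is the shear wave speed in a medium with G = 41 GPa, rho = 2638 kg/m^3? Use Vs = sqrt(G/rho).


Convert G to Pa: G = 41e9 Pa
Compute G/rho = 41e9 / 2638 = 15542077.3313
Vs = sqrt(15542077.3313) = 3942.34 m/s

3942.34


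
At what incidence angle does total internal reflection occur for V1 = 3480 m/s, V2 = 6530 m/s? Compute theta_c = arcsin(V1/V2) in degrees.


V1/V2 = 3480/6530 = 0.532925
theta_c = arcsin(0.532925) = 32.2033 degrees

32.2033


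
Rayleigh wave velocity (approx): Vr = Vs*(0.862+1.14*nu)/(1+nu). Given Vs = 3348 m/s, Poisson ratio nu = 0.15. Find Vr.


Numerator factor = 0.862 + 1.14*0.15 = 1.033
Denominator = 1 + 0.15 = 1.15
Vr = 3348 * 1.033 / 1.15 = 3007.38 m/s

3007.38


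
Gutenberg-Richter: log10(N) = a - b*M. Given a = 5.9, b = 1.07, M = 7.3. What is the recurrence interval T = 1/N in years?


log10(N) = 5.9 - 1.07*7.3 = -1.911
N = 10^-1.911 = 0.012274
T = 1/N = 1/0.012274 = 81.4704 years

81.4704


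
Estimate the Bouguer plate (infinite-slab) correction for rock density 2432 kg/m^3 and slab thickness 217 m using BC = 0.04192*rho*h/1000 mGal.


BC = 0.04192 * rho * h / 1000
= 0.04192 * 2432 * 217 / 1000
= 22.123 mGal

22.123


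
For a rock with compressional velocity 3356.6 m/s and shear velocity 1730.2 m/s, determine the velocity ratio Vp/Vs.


Vp/Vs = 3356.6 / 1730.2
= 1.94

1.94


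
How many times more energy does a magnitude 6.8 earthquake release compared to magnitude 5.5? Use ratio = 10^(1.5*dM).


M2 - M1 = 6.8 - 5.5 = 1.3
1.5 * 1.3 = 1.95
ratio = 10^1.95 = 89.13

89.13


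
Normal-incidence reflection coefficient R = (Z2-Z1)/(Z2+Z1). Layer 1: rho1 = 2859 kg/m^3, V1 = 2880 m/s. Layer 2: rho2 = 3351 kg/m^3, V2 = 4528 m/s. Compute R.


Z1 = 2859 * 2880 = 8233920
Z2 = 3351 * 4528 = 15173328
R = (15173328 - 8233920) / (15173328 + 8233920) = 6939408 / 23407248 = 0.2965

0.2965


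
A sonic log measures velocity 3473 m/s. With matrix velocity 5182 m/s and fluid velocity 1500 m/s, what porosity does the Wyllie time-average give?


1/V - 1/Vm = 1/3473 - 1/5182 = 9.496e-05
1/Vf - 1/Vm = 1/1500 - 1/5182 = 0.00047369
phi = 9.496e-05 / 0.00047369 = 0.2005

0.2005


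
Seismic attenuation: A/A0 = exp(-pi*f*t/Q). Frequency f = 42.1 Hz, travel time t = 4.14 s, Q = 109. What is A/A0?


pi*f*t/Q = pi*42.1*4.14/109 = 5.023493
A/A0 = exp(-5.023493) = 0.006581

0.006581


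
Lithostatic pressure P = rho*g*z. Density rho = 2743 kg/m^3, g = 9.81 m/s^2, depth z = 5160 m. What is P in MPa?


P = rho * g * z / 1e6
= 2743 * 9.81 * 5160 / 1e6
= 138849562.8 / 1e6
= 138.8496 MPa

138.8496


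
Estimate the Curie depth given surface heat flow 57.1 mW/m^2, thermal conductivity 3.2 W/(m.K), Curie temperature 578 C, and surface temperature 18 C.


T_Curie - T_surf = 578 - 18 = 560 C
Convert q to W/m^2: 57.1 mW/m^2 = 0.0571 W/m^2
d = 560 * 3.2 / 0.0571 = 31383.54 m

31383.54


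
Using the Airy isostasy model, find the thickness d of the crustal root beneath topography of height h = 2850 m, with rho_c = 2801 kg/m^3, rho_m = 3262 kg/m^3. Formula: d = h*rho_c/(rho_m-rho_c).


rho_m - rho_c = 3262 - 2801 = 461
d = 2850 * 2801 / 461
= 7982850 / 461
= 17316.38 m

17316.38


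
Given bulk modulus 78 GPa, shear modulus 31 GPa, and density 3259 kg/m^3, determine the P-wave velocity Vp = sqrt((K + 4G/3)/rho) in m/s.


First compute the effective modulus:
K + 4G/3 = 78e9 + 4*31e9/3 = 119333333333.33 Pa
Then divide by density:
119333333333.33 / 3259 = 36616549.0437 Pa/(kg/m^3)
Take the square root:
Vp = sqrt(36616549.0437) = 6051.16 m/s

6051.16


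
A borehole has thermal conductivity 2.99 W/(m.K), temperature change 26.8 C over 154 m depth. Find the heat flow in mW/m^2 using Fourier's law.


q = k * dT / dz * 1000
= 2.99 * 26.8 / 154 * 1000
= 0.520338 * 1000
= 520.3377 mW/m^2

520.3377


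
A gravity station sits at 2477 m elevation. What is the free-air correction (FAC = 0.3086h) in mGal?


FAC = 0.3086 * h
= 0.3086 * 2477
= 764.4022 mGal

764.4022


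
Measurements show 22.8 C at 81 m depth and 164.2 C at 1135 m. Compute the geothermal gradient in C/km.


dT = 164.2 - 22.8 = 141.4 C
dz = 1135 - 81 = 1054 m
gradient = dT/dz * 1000 = 141.4/1054 * 1000 = 134.1556 C/km

134.1556


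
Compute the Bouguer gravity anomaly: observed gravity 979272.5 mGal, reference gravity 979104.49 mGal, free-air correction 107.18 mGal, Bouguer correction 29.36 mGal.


BA = g_obs - g_ref + FAC - BC
= 979272.5 - 979104.49 + 107.18 - 29.36
= 245.83 mGal

245.83


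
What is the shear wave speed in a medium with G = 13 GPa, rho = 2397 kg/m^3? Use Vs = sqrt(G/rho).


Convert G to Pa: G = 13e9 Pa
Compute G/rho = 13e9 / 2397 = 5423445.9741
Vs = sqrt(5423445.9741) = 2328.83 m/s

2328.83


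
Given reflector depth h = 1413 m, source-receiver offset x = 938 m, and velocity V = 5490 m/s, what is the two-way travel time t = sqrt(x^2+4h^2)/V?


x^2 + 4h^2 = 938^2 + 4*1413^2 = 879844 + 7986276 = 8866120
sqrt(8866120) = 2977.6031
t = 2977.6031 / 5490 = 0.5424 s

0.5424


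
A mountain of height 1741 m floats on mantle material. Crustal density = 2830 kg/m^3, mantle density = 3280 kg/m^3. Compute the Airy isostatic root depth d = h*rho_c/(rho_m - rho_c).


rho_m - rho_c = 3280 - 2830 = 450
d = 1741 * 2830 / 450
= 4927030 / 450
= 10948.96 m

10948.96


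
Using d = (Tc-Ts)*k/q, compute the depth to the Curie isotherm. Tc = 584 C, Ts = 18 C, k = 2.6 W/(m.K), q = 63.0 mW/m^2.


T_Curie - T_surf = 584 - 18 = 566 C
Convert q to W/m^2: 63.0 mW/m^2 = 0.063 W/m^2
d = 566 * 2.6 / 0.063 = 23358.73 m

23358.73


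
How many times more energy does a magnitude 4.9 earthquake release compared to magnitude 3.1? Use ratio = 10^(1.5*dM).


M2 - M1 = 4.9 - 3.1 = 1.8
1.5 * 1.8 = 2.7
ratio = 10^2.7 = 501.19

501.19


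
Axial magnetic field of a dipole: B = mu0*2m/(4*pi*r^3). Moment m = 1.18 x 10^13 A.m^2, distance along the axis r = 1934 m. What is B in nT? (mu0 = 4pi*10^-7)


m = 1.18 x 10^13 = 11800000000000 A.m^2
2m = 23600000000000 A.m^2
r^3 = 1934^3 = 7233848504
B = (4pi*10^-7) * 23600000000000 / (4*pi * 7233848504) * 1e9
= 29656634.649888 / 90903221269.39 * 1e9
= 326244.0454 nT

326244.0454


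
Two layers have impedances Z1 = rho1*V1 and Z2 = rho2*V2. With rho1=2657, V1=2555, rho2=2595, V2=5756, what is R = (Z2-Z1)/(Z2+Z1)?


Z1 = 2657 * 2555 = 6788635
Z2 = 2595 * 5756 = 14936820
R = (14936820 - 6788635) / (14936820 + 6788635) = 8148185 / 21725455 = 0.3751

0.3751


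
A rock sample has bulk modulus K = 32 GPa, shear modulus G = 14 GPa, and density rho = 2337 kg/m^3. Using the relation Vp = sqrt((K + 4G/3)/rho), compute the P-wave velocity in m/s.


First compute the effective modulus:
K + 4G/3 = 32e9 + 4*14e9/3 = 50666666666.67 Pa
Then divide by density:
50666666666.67 / 2337 = 21680216.8022 Pa/(kg/m^3)
Take the square root:
Vp = sqrt(21680216.8022) = 4656.2 m/s

4656.2


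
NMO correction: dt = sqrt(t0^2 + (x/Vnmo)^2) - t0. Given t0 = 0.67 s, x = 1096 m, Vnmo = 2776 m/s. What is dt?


x/Vnmo = 1096/2776 = 0.394813
(x/Vnmo)^2 = 0.155877
t0^2 = 0.4489
sqrt(0.4489 + 0.155877) = 0.777674
dt = 0.777674 - 0.67 = 0.107674

0.107674


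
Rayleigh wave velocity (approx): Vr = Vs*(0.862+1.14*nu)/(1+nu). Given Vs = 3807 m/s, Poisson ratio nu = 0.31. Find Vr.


Numerator factor = 0.862 + 1.14*0.31 = 1.2154
Denominator = 1 + 0.31 = 1.31
Vr = 3807 * 1.2154 / 1.31 = 3532.08 m/s

3532.08


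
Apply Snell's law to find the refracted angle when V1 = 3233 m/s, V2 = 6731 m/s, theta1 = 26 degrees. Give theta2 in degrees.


sin(theta1) = sin(26 deg) = 0.438371
sin(theta2) = V2/V1 * sin(theta1) = 6731/3233 * 0.438371 = 0.912674
theta2 = arcsin(0.912674) = 65.8776 degrees

65.8776


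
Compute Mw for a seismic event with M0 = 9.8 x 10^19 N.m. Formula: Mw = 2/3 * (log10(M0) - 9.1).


log10(M0) = log10(9.8 x 10^19) = 19.9912
Mw = 2/3 * (19.9912 - 9.1)
= 2/3 * 10.8912
= 7.26

7.26


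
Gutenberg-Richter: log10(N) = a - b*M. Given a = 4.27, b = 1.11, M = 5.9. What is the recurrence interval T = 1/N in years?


log10(N) = 4.27 - 1.11*5.9 = -2.279
N = 10^-2.279 = 0.00526
T = 1/N = 1/0.00526 = 190.1078 years

190.1078


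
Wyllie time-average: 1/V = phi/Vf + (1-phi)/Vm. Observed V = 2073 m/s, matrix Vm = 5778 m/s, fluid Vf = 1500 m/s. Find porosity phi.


1/V - 1/Vm = 1/2073 - 1/5778 = 0.00030932
1/Vf - 1/Vm = 1/1500 - 1/5778 = 0.0004936
phi = 0.00030932 / 0.0004936 = 0.6267

0.6267


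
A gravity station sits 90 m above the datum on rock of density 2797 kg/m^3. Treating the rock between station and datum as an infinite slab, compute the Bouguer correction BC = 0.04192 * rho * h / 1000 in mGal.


BC = 0.04192 * rho * h / 1000
= 0.04192 * 2797 * 90 / 1000
= 10.5525 mGal

10.5525


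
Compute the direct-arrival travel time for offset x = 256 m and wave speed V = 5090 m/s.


t = x / V
= 256 / 5090
= 0.0503 s

0.0503


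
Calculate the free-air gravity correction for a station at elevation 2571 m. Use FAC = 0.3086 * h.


FAC = 0.3086 * h
= 0.3086 * 2571
= 793.4106 mGal

793.4106


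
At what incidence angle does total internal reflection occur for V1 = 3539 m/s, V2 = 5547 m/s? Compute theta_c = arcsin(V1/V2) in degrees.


V1/V2 = 3539/5547 = 0.638003
theta_c = arcsin(0.638003) = 39.643 degrees

39.643


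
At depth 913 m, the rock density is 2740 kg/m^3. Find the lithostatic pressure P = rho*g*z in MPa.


P = rho * g * z / 1e6
= 2740 * 9.81 * 913 / 1e6
= 24540892.2 / 1e6
= 24.5409 MPa

24.5409


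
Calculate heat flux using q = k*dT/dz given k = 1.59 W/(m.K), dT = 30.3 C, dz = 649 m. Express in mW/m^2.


q = k * dT / dz * 1000
= 1.59 * 30.3 / 649 * 1000
= 0.074233 * 1000
= 74.2327 mW/m^2

74.2327


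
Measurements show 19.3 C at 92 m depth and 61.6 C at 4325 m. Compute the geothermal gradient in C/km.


dT = 61.6 - 19.3 = 42.3 C
dz = 4325 - 92 = 4233 m
gradient = dT/dz * 1000 = 42.3/4233 * 1000 = 9.9929 C/km

9.9929


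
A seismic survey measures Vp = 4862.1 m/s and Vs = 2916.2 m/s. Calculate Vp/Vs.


Vp/Vs = 4862.1 / 2916.2
= 1.6673

1.6673


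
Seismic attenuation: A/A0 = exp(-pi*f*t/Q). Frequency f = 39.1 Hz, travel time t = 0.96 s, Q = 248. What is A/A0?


pi*f*t/Q = pi*39.1*0.96/248 = 0.475495
A/A0 = exp(-0.475495) = 0.621577

0.621577


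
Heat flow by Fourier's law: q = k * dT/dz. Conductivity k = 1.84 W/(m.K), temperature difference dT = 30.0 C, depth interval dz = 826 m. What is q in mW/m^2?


q = k * dT / dz * 1000
= 1.84 * 30.0 / 826 * 1000
= 0.066828 * 1000
= 66.8281 mW/m^2

66.8281


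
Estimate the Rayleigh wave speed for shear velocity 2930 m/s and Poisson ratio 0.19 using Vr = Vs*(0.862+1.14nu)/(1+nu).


Numerator factor = 0.862 + 1.14*0.19 = 1.0786
Denominator = 1 + 0.19 = 1.19
Vr = 2930 * 1.0786 / 1.19 = 2655.71 m/s

2655.71


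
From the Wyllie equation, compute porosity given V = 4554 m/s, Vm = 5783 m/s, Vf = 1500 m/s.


1/V - 1/Vm = 1/4554 - 1/5783 = 4.667e-05
1/Vf - 1/Vm = 1/1500 - 1/5783 = 0.00049375
phi = 4.667e-05 / 0.00049375 = 0.0945

0.0945


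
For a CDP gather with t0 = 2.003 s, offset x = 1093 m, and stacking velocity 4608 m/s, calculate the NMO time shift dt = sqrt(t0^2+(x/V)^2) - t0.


x/Vnmo = 1093/4608 = 0.237196
(x/Vnmo)^2 = 0.056262
t0^2 = 4.012009
sqrt(4.012009 + 0.056262) = 2.016996
dt = 2.016996 - 2.003 = 0.013996

0.013996


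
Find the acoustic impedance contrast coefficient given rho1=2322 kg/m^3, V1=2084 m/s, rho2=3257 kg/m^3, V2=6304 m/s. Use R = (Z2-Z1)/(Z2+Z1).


Z1 = 2322 * 2084 = 4839048
Z2 = 3257 * 6304 = 20532128
R = (20532128 - 4839048) / (20532128 + 4839048) = 15693080 / 25371176 = 0.6185

0.6185


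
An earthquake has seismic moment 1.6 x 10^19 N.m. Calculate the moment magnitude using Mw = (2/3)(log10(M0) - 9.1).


log10(M0) = log10(1.6 x 10^19) = 19.2041
Mw = 2/3 * (19.2041 - 9.1)
= 2/3 * 10.1041
= 6.74

6.74


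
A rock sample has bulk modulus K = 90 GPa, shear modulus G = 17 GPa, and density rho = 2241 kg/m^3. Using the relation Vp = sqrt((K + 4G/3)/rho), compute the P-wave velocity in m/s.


First compute the effective modulus:
K + 4G/3 = 90e9 + 4*17e9/3 = 112666666666.67 Pa
Then divide by density:
112666666666.67 / 2241 = 50275174.7732 Pa/(kg/m^3)
Take the square root:
Vp = sqrt(50275174.7732) = 7090.5 m/s

7090.5


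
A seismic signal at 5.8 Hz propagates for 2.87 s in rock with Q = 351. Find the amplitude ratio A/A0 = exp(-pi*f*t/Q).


pi*f*t/Q = pi*5.8*2.87/351 = 0.148988
A/A0 = exp(-0.148988) = 0.861579

0.861579


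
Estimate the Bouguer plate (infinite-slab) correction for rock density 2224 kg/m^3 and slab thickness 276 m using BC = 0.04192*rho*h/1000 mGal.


BC = 0.04192 * rho * h / 1000
= 0.04192 * 2224 * 276 / 1000
= 25.7315 mGal

25.7315


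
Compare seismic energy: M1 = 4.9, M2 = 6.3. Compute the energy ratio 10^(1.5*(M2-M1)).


M2 - M1 = 6.3 - 4.9 = 1.4
1.5 * 1.4 = 2.1
ratio = 10^2.1 = 125.89

125.89


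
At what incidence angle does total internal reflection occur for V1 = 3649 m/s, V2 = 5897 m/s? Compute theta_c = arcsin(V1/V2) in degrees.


V1/V2 = 3649/5897 = 0.618789
theta_c = arcsin(0.618789) = 38.2278 degrees

38.2278


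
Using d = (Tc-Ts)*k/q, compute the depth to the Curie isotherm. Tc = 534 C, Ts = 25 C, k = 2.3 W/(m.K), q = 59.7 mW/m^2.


T_Curie - T_surf = 534 - 25 = 509 C
Convert q to W/m^2: 59.7 mW/m^2 = 0.0597 W/m^2
d = 509 * 2.3 / 0.0597 = 19609.72 m

19609.72


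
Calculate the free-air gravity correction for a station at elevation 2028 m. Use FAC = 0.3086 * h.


FAC = 0.3086 * h
= 0.3086 * 2028
= 625.8408 mGal

625.8408


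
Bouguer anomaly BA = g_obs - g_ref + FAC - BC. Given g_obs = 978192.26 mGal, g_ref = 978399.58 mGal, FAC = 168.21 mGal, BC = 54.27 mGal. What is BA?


BA = g_obs - g_ref + FAC - BC
= 978192.26 - 978399.58 + 168.21 - 54.27
= -93.38 mGal

-93.38


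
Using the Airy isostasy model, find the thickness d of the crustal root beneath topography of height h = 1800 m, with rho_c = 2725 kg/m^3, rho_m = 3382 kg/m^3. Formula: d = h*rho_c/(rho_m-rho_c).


rho_m - rho_c = 3382 - 2725 = 657
d = 1800 * 2725 / 657
= 4905000 / 657
= 7465.75 m

7465.75


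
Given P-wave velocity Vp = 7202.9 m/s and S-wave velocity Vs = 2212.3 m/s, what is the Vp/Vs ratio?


Vp/Vs = 7202.9 / 2212.3
= 3.2558

3.2558


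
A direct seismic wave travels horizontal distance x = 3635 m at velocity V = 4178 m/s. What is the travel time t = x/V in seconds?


t = x / V
= 3635 / 4178
= 0.87 s

0.87


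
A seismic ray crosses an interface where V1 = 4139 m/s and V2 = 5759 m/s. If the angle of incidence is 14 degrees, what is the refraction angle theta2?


sin(theta1) = sin(14 deg) = 0.241922
sin(theta2) = V2/V1 * sin(theta1) = 5759/4139 * 0.241922 = 0.33661
theta2 = arcsin(0.33661) = 19.6705 degrees

19.6705


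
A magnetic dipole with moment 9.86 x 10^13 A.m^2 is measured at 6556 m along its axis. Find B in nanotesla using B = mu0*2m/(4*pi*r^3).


m = 9.86 x 10^13 = 98600000000000 A.m^2
2m = 197200000000000 A.m^2
r^3 = 6556^3 = 281784327616
B = (4pi*10^-7) * 197200000000000 / (4*pi * 281784327616) * 1e9
= 247808828.515163 / 3541006294140.66 * 1e9
= 69982.6004 nT

69982.6004


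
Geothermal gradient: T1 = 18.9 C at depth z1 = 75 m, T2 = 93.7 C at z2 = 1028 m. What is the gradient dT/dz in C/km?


dT = 93.7 - 18.9 = 74.8 C
dz = 1028 - 75 = 953 m
gradient = dT/dz * 1000 = 74.8/953 * 1000 = 78.489 C/km

78.489


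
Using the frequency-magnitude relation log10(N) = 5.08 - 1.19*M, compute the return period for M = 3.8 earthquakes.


log10(N) = 5.08 - 1.19*3.8 = 0.558
N = 10^0.558 = 3.614099
T = 1/N = 1/3.614099 = 0.2767 years

0.2767


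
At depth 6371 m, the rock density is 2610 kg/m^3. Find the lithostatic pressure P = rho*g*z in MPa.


P = rho * g * z / 1e6
= 2610 * 9.81 * 6371 / 1e6
= 163123721.1 / 1e6
= 163.1237 MPa

163.1237


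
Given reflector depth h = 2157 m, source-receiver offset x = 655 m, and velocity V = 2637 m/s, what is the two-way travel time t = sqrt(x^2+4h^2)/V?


x^2 + 4h^2 = 655^2 + 4*2157^2 = 429025 + 18610596 = 19039621
sqrt(19039621) = 4363.4414
t = 4363.4414 / 2637 = 1.6547 s

1.6547


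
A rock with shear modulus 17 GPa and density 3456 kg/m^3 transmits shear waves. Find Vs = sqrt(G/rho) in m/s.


Convert G to Pa: G = 17e9 Pa
Compute G/rho = 17e9 / 3456 = 4918981.4815
Vs = sqrt(4918981.4815) = 2217.88 m/s

2217.88


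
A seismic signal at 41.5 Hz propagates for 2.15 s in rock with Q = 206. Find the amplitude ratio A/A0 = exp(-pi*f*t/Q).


pi*f*t/Q = pi*41.5*2.15/206 = 1.360721
A/A0 = exp(-1.360721) = 0.256476

0.256476


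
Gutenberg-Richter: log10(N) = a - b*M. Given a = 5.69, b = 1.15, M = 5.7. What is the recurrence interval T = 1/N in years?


log10(N) = 5.69 - 1.15*5.7 = -0.865
N = 10^-0.865 = 0.136458
T = 1/N = 1/0.136458 = 7.3282 years

7.3282


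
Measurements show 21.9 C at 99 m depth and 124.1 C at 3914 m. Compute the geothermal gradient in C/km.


dT = 124.1 - 21.9 = 102.2 C
dz = 3914 - 99 = 3815 m
gradient = dT/dz * 1000 = 102.2/3815 * 1000 = 26.789 C/km

26.789


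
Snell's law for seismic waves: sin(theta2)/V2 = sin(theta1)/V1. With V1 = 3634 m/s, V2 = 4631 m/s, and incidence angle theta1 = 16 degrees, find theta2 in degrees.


sin(theta1) = sin(16 deg) = 0.275637
sin(theta2) = V2/V1 * sin(theta1) = 4631/3634 * 0.275637 = 0.351259
theta2 = arcsin(0.351259) = 20.5644 degrees

20.5644


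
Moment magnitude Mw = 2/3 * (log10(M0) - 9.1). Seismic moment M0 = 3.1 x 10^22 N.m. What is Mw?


log10(M0) = log10(3.1 x 10^22) = 22.4914
Mw = 2/3 * (22.4914 - 9.1)
= 2/3 * 13.3914
= 8.93

8.93


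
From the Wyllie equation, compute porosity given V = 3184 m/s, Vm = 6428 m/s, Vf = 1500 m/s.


1/V - 1/Vm = 1/3184 - 1/6428 = 0.0001585
1/Vf - 1/Vm = 1/1500 - 1/6428 = 0.0005111
phi = 0.0001585 / 0.0005111 = 0.3101

0.3101


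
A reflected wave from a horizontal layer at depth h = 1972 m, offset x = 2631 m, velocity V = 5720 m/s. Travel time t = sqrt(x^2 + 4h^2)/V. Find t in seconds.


x^2 + 4h^2 = 2631^2 + 4*1972^2 = 6922161 + 15555136 = 22477297
sqrt(22477297) = 4741.0228
t = 4741.0228 / 5720 = 0.8289 s

0.8289


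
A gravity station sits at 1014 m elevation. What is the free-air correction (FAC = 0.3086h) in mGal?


FAC = 0.3086 * h
= 0.3086 * 1014
= 312.9204 mGal

312.9204


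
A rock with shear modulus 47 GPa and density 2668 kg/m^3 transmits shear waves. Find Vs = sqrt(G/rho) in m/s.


Convert G to Pa: G = 47e9 Pa
Compute G/rho = 47e9 / 2668 = 17616191.904
Vs = sqrt(17616191.904) = 4197.16 m/s

4197.16


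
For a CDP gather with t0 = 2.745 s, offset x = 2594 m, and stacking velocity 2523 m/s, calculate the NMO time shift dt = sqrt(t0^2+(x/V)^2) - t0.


x/Vnmo = 2594/2523 = 1.028141
(x/Vnmo)^2 = 1.057074
t0^2 = 7.535025
sqrt(7.535025 + 1.057074) = 2.931228
dt = 2.931228 - 2.745 = 0.186228

0.186228


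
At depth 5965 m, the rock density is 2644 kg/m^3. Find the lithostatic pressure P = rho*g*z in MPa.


P = rho * g * z / 1e6
= 2644 * 9.81 * 5965 / 1e6
= 154718022.6 / 1e6
= 154.718 MPa

154.718


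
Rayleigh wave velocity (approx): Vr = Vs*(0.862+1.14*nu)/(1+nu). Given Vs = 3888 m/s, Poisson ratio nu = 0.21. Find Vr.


Numerator factor = 0.862 + 1.14*0.21 = 1.1014
Denominator = 1 + 0.21 = 1.21
Vr = 3888 * 1.1014 / 1.21 = 3539.04 m/s

3539.04


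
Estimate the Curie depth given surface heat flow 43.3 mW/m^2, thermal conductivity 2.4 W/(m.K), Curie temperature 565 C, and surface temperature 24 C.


T_Curie - T_surf = 565 - 24 = 541 C
Convert q to W/m^2: 43.3 mW/m^2 = 0.0433 W/m^2
d = 541 * 2.4 / 0.0433 = 29986.14 m

29986.14
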